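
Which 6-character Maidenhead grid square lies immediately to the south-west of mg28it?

MG28hs

Longitude subsquare i = 8; −1 → 7 = h.
Latitude subsquare t = 19; −1 → 18 = s.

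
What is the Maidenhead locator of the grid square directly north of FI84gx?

FI85ga

Latitude subsquare x = 23; +1 → 24, wraps to 0 = a, carry into square.
Latitude square 4; +1 → 5.
The longitude characters are unchanged.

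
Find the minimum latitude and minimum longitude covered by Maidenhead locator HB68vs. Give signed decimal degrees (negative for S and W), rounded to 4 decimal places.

-71.2500, -26.2500

Field H=7, B=1: +7·20° lon, +1·10° lat → SW at lon -40°, lat -80°.
Square 6, 8: +6·2° lon, +8·1° lat → SW at lon -28°, lat -72°.
Subsquare v=21, s=18: +21·0.0833333° lon, +18·0.0416667° lat → SW at lon -26.25°, lat -71.25°.
latitude -71.2500, longitude -26.2500.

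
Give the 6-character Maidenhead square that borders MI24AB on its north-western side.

MI14xc

Longitude subsquare a = 0; −1 → -1, wraps to 23 = x, carry into square.
Longitude square 2; −1 → 1.
Latitude subsquare b = 1; +1 → 2 = c.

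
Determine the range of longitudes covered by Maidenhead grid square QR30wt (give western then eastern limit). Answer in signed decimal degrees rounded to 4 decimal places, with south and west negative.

147.8333, 147.9167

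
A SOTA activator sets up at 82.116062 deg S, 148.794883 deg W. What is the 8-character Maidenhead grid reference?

BA57ov42

Add 180° to longitude and 90° to latitude: 31.20512, 7.88394.
Field: 31.20512/20 → 1 → B, 7.88394/10 → 0 → A; chars BA.
Square: 11.20512/2 → 5, 7.88394/1 → 7; chars 57.
Subsquare: 1.20512/0.0833333 → 14 → o, 0.88394/0.0416667 → 21 → v; chars ov.
Extended square: 0.03845/0.00833333 → 4, 0.00894/0.00416667 → 2; chars 42.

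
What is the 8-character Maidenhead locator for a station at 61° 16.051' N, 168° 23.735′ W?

AP51tg24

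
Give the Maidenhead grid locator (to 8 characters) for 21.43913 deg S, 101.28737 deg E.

OG08pn44

Offset from 180°W / 90°S: lon 281.28737°, lat 68.56087°.
Field (20°×10°, letters A–R): 281.28737/20 → 14 → O, 68.56087/10 → 6 → G; chars OG.
Square (2°×1°, digits 0–9): 1.28737/2 → 0, 8.56087/1 → 8; chars 08.
Subsquare (5′×2.5′, letters a–x): 1.28737/0.0833333 → 15 → p, 0.56087/0.0416667 → 13 → n; chars pn.
Extended square (30″×15″, digits 0–9): 0.03737/0.00833333 → 4, 0.01920/0.00416667 → 4; chars 44.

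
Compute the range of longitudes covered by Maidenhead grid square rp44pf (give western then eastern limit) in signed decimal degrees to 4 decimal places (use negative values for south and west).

Field R=17, P=15: +17·20° lon, +15·10° lat → SW at lon 160°, lat 60°.
Square 4, 4: +4·2° lon, +4·1° lat → SW at lon 168°, lat 64°.
Subsquare p=15, f=5: +15·0.0833333° lon, +5·0.0416667° lat → SW at lon 169.25°, lat 64.2083°.
Cell spans 0.0833333° lon × 0.0416667° lat.
west 169.2500, east 169.3333.

169.2500, 169.3333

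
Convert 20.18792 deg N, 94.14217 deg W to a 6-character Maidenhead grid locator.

Shift to the Maidenhead origin (180°W, 90°S): lon 85.8578, lat 110.1879.
Field: lon ⌊85.8578/20⌋ = 4 → E; lat ⌊110.1879/10⌋ = 11 → L.
Square: lon ⌊5.8578/2⌋ = 2; lat ⌊0.1879/1⌋ = 0.
Subsquare: lon ⌊1.8578/0.0833333⌋ = 22 → w; lat ⌊0.1879/0.0416667⌋ = 4 → e.

EL20we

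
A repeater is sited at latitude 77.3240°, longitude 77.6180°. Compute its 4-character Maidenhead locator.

Add 180° to longitude and 90° to latitude: 257.62, 167.32.
Field: lon ⌊257.62/20⌋ = 12 → M; lat ⌊167.32/10⌋ = 16 → Q.
Square: lon ⌊17.62/2⌋ = 8; lat ⌊7.32/1⌋ = 7.

MQ87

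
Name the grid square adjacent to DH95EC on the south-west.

DH95db

Longitude subsquare e = 4; −1 → 3 = d.
Latitude subsquare c = 2; −1 → 1 = b.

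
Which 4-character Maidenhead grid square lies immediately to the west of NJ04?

Longitude square 0; −1 → -1, wraps to 9, carry into field.
Longitude field N = 13; −1 → 12 = M.
The latitude characters are unchanged.

MJ94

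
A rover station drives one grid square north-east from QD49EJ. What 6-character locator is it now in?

QD49fk

Longitude subsquare e = 4; +1 → 5 = f.
Latitude subsquare j = 9; +1 → 10 = k.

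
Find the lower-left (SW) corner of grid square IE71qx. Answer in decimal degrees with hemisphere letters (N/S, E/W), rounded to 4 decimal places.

Field I=8, E=4: +8·20° lon, +4·10° lat → SW at lon -20°, lat -50°.
Square 7, 1: +7·2° lon, +1·1° lat → SW at lon -6°, lat -49°.
Subsquare q=16, x=23: +16·0.0833333° lon, +23·0.0416667° lat → SW at lon -4.66667°, lat -48.0417°.
latitude 48.0417° S, longitude 4.6667° W.

48.0417° S, 4.6667° W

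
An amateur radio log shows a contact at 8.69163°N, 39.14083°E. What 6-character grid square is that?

Add 180° to longitude and 90° to latitude: 219.1408, 98.6916.
Field: 219.1408/20 → 10 → K, 98.6916/10 → 9 → J; chars KJ.
Square: 19.1408/2 → 9, 8.6916/1 → 8; chars 98.
Subsquare: 1.1408/0.0833333 → 13 → n, 0.6916/0.0416667 → 16 → q; chars nq.

KJ98nq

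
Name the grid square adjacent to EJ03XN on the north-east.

EJ13ao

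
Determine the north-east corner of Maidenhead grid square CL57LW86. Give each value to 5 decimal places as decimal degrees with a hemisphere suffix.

27.94583° N, 129.00833° W

Field C=2, L=11: +2·20° lon, +11·10° lat → SW at lon -140°, lat 20°.
Square 5, 7: +5·2° lon, +7·1° lat → SW at lon -130°, lat 27°.
Subsquare l=11, w=22: +11·0.0833333° lon, +22·0.0416667° lat → SW at lon -129.083°, lat 27.9167°.
Extended square 8, 6: +8·0.00833333° lon, +6·0.00416667° lat → SW at lon -129.017°, lat 27.9417°.
Cell spans 0.00833333° lon × 0.00416667° lat. NE corner is SW corner plus one full cell.
latitude 27.94583° N, longitude 129.00833° W.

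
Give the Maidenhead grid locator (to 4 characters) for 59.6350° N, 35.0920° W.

Add 180° to longitude and 90° to latitude: 144.91, 149.63.
Field (20°×10°, letters A–R): lon ⌊144.91/20⌋ = 7 → H; lat ⌊149.63/10⌋ = 14 → O.
Square (2°×1°, digits 0–9): lon ⌊4.91/2⌋ = 2; lat ⌊9.63/1⌋ = 9.

HO29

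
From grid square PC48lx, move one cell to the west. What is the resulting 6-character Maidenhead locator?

PC48kx

Longitude subsquare l = 11; −1 → 10 = k.
The latitude characters are unchanged.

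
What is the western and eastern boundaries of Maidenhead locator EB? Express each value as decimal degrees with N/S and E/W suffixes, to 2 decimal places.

100.00° W, 80.00° W

Field E=4, B=1: +4·20° lon, +1·10° lat → SW at lon -100°, lat -80°.
Cell spans 20° lon × 10° lat.
west 100.00° W, east 80.00° W.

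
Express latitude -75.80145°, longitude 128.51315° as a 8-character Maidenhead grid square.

PB44ge17

Add 180° to longitude and 90° to latitude: 308.51315, 14.19855.
Field: lon ⌊308.51315/20⌋ = 15 → P; lat ⌊14.19855/10⌋ = 1 → B.
Square: lon ⌊8.51315/2⌋ = 4; lat ⌊4.19855/1⌋ = 4.
Subsquare: lon ⌊0.51315/0.0833333⌋ = 6 → g; lat ⌊0.19855/0.0416667⌋ = 4 → e.
Extended square: lon ⌊0.01315/0.00833333⌋ = 1; lat ⌊0.03188/0.00416667⌋ = 7.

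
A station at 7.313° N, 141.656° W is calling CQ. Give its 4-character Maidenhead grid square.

BJ97

Add 180° to longitude and 90° to latitude: 38.34, 97.31.
Field: lon ⌊38.34/20⌋ = 1 → B; lat ⌊97.31/10⌋ = 9 → J.
Square: lon ⌊18.34/2⌋ = 9; lat ⌊7.31/1⌋ = 7.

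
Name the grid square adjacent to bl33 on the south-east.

BL42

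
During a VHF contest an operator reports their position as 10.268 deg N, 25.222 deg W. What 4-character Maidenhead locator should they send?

Add 180° to longitude and 90° to latitude: 154.78, 100.27.
Field: lon ⌊154.78/20⌋ = 7 → H; lat ⌊100.27/10⌋ = 10 → K.
Square: lon ⌊14.78/2⌋ = 7; lat ⌊0.27/1⌋ = 0.

HK70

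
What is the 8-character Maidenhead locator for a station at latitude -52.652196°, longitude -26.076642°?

Shift to the Maidenhead origin (180°W, 90°S): lon 153.92336, lat 37.34780.
Field: lon ⌊153.92336/20⌋ = 7 → H; lat ⌊37.34780/10⌋ = 3 → D.
Square: lon ⌊13.92336/2⌋ = 6; lat ⌊7.34780/1⌋ = 7.
Subsquare: lon ⌊1.92336/0.0833333⌋ = 23 → x; lat ⌊0.34780/0.0416667⌋ = 8 → i.
Extended square: lon ⌊0.00669/0.00833333⌋ = 0; lat ⌊0.01447/0.00416667⌋ = 3.

HD67xi03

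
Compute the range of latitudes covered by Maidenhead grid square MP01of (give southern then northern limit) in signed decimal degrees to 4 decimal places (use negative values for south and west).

61.2083, 61.2500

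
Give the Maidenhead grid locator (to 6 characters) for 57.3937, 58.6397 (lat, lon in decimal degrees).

LO97hj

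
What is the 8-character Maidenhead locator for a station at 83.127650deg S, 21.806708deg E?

KA06vu69

Add 180° to longitude and 90° to latitude: 201.80671, 6.87235.
Field: lon ⌊201.80671/20⌋ = 10 → K; lat ⌊6.87235/10⌋ = 0 → A.
Square: lon ⌊1.80671/2⌋ = 0; lat ⌊6.87235/1⌋ = 6.
Subsquare: lon ⌊1.80671/0.0833333⌋ = 21 → v; lat ⌊0.87235/0.0416667⌋ = 20 → u.
Extended square: lon ⌊0.05671/0.00833333⌋ = 6; lat ⌊0.03902/0.00416667⌋ = 9.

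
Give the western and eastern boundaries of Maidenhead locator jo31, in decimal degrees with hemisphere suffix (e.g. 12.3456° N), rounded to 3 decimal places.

6.000° E, 8.000° E

Field J=9, O=14: +9·20° lon, +14·10° lat → SW at lon 0°, lat 50°.
Square 3, 1: +3·2° lon, +1·1° lat → SW at lon 6°, lat 51°.
Cell spans 2° lon × 1° lat.
west 6.000° E, east 8.000° E.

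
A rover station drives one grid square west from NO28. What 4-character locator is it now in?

NO18

Longitude square 2; −1 → 1.
The latitude characters are unchanged.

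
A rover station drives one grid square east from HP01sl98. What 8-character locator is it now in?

HP01tl08

Longitude extended square 9; +1 → 10, wraps to 0, carry into subsquare.
Longitude subsquare s = 18; +1 → 19 = t.
The latitude characters are unchanged.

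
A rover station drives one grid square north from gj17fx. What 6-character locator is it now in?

Latitude subsquare x = 23; +1 → 24, wraps to 0 = a, carry into square.
Latitude square 7; +1 → 8.
The longitude characters are unchanged.

GJ18fa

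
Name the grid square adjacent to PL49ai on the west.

Longitude subsquare a = 0; −1 → -1, wraps to 23 = x, carry into square.
Longitude square 4; −1 → 3.
The latitude characters are unchanged.

PL39xi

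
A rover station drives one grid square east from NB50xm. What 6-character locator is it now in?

Longitude subsquare x = 23; +1 → 24, wraps to 0 = a, carry into square.
Longitude square 5; +1 → 6.
The latitude characters are unchanged.

NB60am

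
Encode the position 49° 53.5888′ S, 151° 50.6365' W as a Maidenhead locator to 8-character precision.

BE40bc85

Add 180° to longitude and 90° to latitude: 28.15606, 40.10685.
Field: lon ⌊28.15606/20⌋ = 1 → B; lat ⌊40.10685/10⌋ = 4 → E.
Square: lon ⌊8.15606/2⌋ = 4; lat ⌊0.10685/1⌋ = 0.
Subsquare: lon ⌊0.15606/0.0833333⌋ = 1 → b; lat ⌊0.10685/0.0416667⌋ = 2 → c.
Extended square: lon ⌊0.07273/0.00833333⌋ = 8; lat ⌊0.02352/0.00416667⌋ = 5.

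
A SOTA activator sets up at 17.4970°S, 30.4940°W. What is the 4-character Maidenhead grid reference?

Shift to the Maidenhead origin (180°W, 90°S): lon 149.51, lat 72.50.
Field: lon ⌊149.51/20⌋ = 7 → H; lat ⌊72.50/10⌋ = 7 → H.
Square: lon ⌊9.51/2⌋ = 4; lat ⌊2.50/1⌋ = 2.

HH42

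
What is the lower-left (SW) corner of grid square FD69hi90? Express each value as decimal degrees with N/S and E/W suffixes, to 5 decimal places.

50.66667° S, 67.34167° W

Field F=5, D=3: +5·20° lon, +3·10° lat → SW at lon -80°, lat -60°.
Square 6, 9: +6·2° lon, +9·1° lat → SW at lon -68°, lat -51°.
Subsquare h=7, i=8: +7·0.0833333° lon, +8·0.0416667° lat → SW at lon -67.4167°, lat -50.6667°.
Extended square 9, 0: +9·0.00833333° lon, +0·0.00416667° lat → SW at lon -67.3417°, lat -50.6667°.
latitude 50.66667° S, longitude 67.34167° W.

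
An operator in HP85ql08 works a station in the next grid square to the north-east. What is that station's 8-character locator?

HP85ql19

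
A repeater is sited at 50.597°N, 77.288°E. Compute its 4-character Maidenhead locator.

MO80

Add 180° to longitude and 90° to latitude: 257.29, 140.60.
Field: lon ⌊257.29/20⌋ = 12 → M; lat ⌊140.60/10⌋ = 14 → O.
Square: lon ⌊17.29/2⌋ = 8; lat ⌊0.60/1⌋ = 0.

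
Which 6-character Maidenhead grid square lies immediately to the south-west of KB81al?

Longitude subsquare a = 0; −1 → -1, wraps to 23 = x, carry into square.
Longitude square 8; −1 → 7.
Latitude subsquare l = 11; −1 → 10 = k.

KB71xk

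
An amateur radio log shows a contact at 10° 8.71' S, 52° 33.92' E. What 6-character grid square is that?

LH69gu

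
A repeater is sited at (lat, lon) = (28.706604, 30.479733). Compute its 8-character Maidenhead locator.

KL58fq79

Add 180° to longitude and 90° to latitude: 210.47973, 118.70660.
Field: lon ⌊210.47973/20⌋ = 10 → K; lat ⌊118.70660/10⌋ = 11 → L.
Square: lon ⌊10.47973/2⌋ = 5; lat ⌊8.70660/1⌋ = 8.
Subsquare: lon ⌊0.47973/0.0833333⌋ = 5 → f; lat ⌊0.70660/0.0416667⌋ = 16 → q.
Extended square: lon ⌊0.06307/0.00833333⌋ = 7; lat ⌊0.03994/0.00416667⌋ = 9.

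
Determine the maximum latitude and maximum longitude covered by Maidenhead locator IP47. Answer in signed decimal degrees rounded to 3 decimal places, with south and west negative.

Field I=8, P=15: +8·20° lon, +15·10° lat → SW at lon -20°, lat 60°.
Square 4, 7: +4·2° lon, +7·1° lat → SW at lon -12°, lat 67°.
Cell spans 2° lon × 1° lat. NE corner is SW corner plus one full cell.
latitude 68.000, longitude -10.000.

68.000, -10.000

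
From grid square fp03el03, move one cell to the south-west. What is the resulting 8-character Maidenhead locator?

FP03dl92

Longitude extended square 0; −1 → -1, wraps to 9, carry into subsquare.
Longitude subsquare e = 4; −1 → 3 = d.
Latitude extended square 3; −1 → 2.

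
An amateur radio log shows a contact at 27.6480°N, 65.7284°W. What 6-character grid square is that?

FL77dp

Offset from 180°W / 90°S: lon 114.2716°, lat 117.6480°.
Field (20°×10°, letters A–R): lon ⌊114.2716/20⌋ = 5 → F; lat ⌊117.6480/10⌋ = 11 → L.
Square (2°×1°, digits 0–9): lon ⌊14.2716/2⌋ = 7; lat ⌊7.6480/1⌋ = 7.
Subsquare (5′×2.5′, letters a–x): lon ⌊0.2716/0.0833333⌋ = 3 → d; lat ⌊0.6480/0.0416667⌋ = 15 → p.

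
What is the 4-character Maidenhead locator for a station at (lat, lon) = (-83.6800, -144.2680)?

Shift to the Maidenhead origin (180°W, 90°S): lon 35.73, lat 6.32.
Field: lon ⌊35.73/20⌋ = 1 → B; lat ⌊6.32/10⌋ = 0 → A.
Square: lon ⌊15.73/2⌋ = 7; lat ⌊6.32/1⌋ = 6.

BA76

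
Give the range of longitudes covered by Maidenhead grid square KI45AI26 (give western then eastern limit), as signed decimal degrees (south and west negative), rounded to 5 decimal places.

28.01667, 28.02500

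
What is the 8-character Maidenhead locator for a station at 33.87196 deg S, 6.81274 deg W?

IF66od20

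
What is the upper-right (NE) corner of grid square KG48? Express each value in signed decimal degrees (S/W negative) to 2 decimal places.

Field K=10, G=6: +10·20° lon, +6·10° lat → SW at lon 20°, lat -30°.
Square 4, 8: +4·2° lon, +8·1° lat → SW at lon 28°, lat -22°.
Cell spans 2° lon × 1° lat. NE corner is SW corner plus one full cell.
latitude -21.00, longitude 30.00.

-21.00, 30.00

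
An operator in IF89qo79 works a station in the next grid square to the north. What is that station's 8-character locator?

IF89qp70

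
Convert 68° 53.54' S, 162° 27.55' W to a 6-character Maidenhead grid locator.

AC81sc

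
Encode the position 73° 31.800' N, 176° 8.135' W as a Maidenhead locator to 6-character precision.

AQ13wm

Offset from 180°W / 90°S: lon 3.8644°, lat 163.5300°.
Field: lon ⌊3.8644/20⌋ = 0 → A; lat ⌊163.5300/10⌋ = 16 → Q.
Square: lon ⌊3.8644/2⌋ = 1; lat ⌊3.5300/1⌋ = 3.
Subsquare: lon ⌊1.8644/0.0833333⌋ = 22 → w; lat ⌊0.5300/0.0416667⌋ = 12 → m.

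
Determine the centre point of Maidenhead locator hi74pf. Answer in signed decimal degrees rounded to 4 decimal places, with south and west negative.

-5.7708, -24.7083

Field H=7, I=8: +7·20° lon, +8·10° lat → SW at lon -40°, lat -10°.
Square 7, 4: +7·2° lon, +4·1° lat → SW at lon -26°, lat -6°.
Subsquare p=15, f=5: +15·0.0833333° lon, +5·0.0416667° lat → SW at lon -24.75°, lat -5.79167°.
Cell spans 0.0833333° lon × 0.0416667° lat. Centre is SW corner plus half of each.
latitude -5.7708, longitude -24.7083.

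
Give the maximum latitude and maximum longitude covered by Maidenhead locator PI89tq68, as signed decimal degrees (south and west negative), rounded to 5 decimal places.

Field P=15, I=8: +15·20° lon, +8·10° lat → SW at lon 120°, lat -10°.
Square 8, 9: +8·2° lon, +9·1° lat → SW at lon 136°, lat -1°.
Subsquare t=19, q=16: +19·0.0833333° lon, +16·0.0416667° lat → SW at lon 137.583°, lat -0.333333°.
Extended square 6, 8: +6·0.00833333° lon, +8·0.00416667° lat → SW at lon 137.633°, lat -0.3°.
Cell spans 0.00833333° lon × 0.00416667° lat. NE corner is SW corner plus one full cell.
latitude -0.29583, longitude 137.64167.

-0.29583, 137.64167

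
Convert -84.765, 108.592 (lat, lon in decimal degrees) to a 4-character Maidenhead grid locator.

OA45

Shift to the Maidenhead origin (180°W, 90°S): lon 288.59, lat 5.23.
Field: lon ⌊288.59/20⌋ = 14 → O; lat ⌊5.23/10⌋ = 0 → A.
Square: lon ⌊8.59/2⌋ = 4; lat ⌊5.23/1⌋ = 5.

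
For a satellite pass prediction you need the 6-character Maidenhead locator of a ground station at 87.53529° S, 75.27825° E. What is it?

MA72pl

Shift to the Maidenhead origin (180°W, 90°S): lon 255.2783, lat 2.4647.
Field (20°×10°, letters A–R): 255.2783/20 → 12 → M, 2.4647/10 → 0 → A; chars MA.
Square (2°×1°, digits 0–9): 15.2783/2 → 7, 2.4647/1 → 2; chars 72.
Subsquare (5′×2.5′, letters a–x): 1.2783/0.0833333 → 15 → p, 0.4647/0.0416667 → 11 → l; chars pl.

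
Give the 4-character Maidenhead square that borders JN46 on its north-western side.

JN37

Longitude square 4; −1 → 3.
Latitude square 6; +1 → 7.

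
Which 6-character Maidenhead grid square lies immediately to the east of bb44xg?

BB54ag

Longitude subsquare x = 23; +1 → 24, wraps to 0 = a, carry into square.
Longitude square 4; +1 → 5.
The latitude characters are unchanged.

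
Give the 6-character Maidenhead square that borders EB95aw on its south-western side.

EB85xv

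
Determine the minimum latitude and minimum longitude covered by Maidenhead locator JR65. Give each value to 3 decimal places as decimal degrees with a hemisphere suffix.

Field J=9, R=17: +9·20° lon, +17·10° lat → SW at lon 0°, lat 80°.
Square 6, 5: +6·2° lon, +5·1° lat → SW at lon 12°, lat 85°.
latitude 85.000° N, longitude 12.000° E.

85.000° N, 12.000° E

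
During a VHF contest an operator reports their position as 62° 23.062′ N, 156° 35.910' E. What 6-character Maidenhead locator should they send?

QP82hj

Add 180° to longitude and 90° to latitude: 336.5985, 152.3844.
Field (20°×10°, letters A–R): lon ⌊336.5985/20⌋ = 16 → Q; lat ⌊152.3844/10⌋ = 15 → P.
Square (2°×1°, digits 0–9): lon ⌊16.5985/2⌋ = 8; lat ⌊2.3844/1⌋ = 2.
Subsquare (5′×2.5′, letters a–x): lon ⌊0.5985/0.0833333⌋ = 7 → h; lat ⌊0.3844/0.0416667⌋ = 9 → j.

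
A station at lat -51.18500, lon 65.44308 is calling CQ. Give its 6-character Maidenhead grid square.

Offset from 180°W / 90°S: lon 245.4431°, lat 38.8150°.
Field: 245.4431/20 → 12 → M, 38.8150/10 → 3 → D; chars MD.
Square: 5.4431/2 → 2, 8.8150/1 → 8; chars 28.
Subsquare: 1.4431/0.0833333 → 17 → r, 0.8150/0.0416667 → 19 → t; chars rt.

MD28rt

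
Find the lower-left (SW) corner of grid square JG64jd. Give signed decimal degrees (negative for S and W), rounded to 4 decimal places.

Field J=9, G=6: +9·20° lon, +6·10° lat → SW at lon 0°, lat -30°.
Square 6, 4: +6·2° lon, +4·1° lat → SW at lon 12°, lat -26°.
Subsquare j=9, d=3: +9·0.0833333° lon, +3·0.0416667° lat → SW at lon 12.75°, lat -25.875°.
latitude -25.8750, longitude 12.7500.

-25.8750, 12.7500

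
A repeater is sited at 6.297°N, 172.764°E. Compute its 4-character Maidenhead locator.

Add 180° to longitude and 90° to latitude: 352.76, 96.30.
Field (20°×10°, letters A–R): 352.76/20 → 17 → R, 96.30/10 → 9 → J; chars RJ.
Square (2°×1°, digits 0–9): 12.76/2 → 6, 6.30/1 → 6; chars 66.

RJ66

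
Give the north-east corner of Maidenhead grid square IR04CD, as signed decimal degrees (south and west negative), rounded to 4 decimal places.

84.1667, -19.7500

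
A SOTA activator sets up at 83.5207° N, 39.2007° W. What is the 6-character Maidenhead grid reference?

HR03jm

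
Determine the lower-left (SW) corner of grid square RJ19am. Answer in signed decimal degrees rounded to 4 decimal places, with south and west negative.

9.5000, 162.0000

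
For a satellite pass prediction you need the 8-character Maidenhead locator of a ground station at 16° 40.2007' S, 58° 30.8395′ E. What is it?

LH93gh19

Shift to the Maidenhead origin (180°W, 90°S): lon 238.51399, lat 73.32999.
Field: lon ⌊238.51399/20⌋ = 11 → L; lat ⌊73.32999/10⌋ = 7 → H.
Square: lon ⌊18.51399/2⌋ = 9; lat ⌊3.32999/1⌋ = 3.
Subsquare: lon ⌊0.51399/0.0833333⌋ = 6 → g; lat ⌊0.32999/0.0416667⌋ = 7 → h.
Extended square: lon ⌊0.01399/0.00833333⌋ = 1; lat ⌊0.03832/0.00416667⌋ = 9.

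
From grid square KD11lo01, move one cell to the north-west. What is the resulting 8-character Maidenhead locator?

KD11ko92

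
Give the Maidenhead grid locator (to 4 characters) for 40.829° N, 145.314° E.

QN20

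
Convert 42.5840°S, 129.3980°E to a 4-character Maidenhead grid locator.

PE47

Shift to the Maidenhead origin (180°W, 90°S): lon 309.40, lat 47.42.
Field: lon ⌊309.40/20⌋ = 15 → P; lat ⌊47.42/10⌋ = 4 → E.
Square: lon ⌊9.40/2⌋ = 4; lat ⌊7.42/1⌋ = 7.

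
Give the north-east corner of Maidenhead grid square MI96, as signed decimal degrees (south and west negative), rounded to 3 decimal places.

Field M=12, I=8: +12·20° lon, +8·10° lat → SW at lon 60°, lat -10°.
Square 9, 6: +9·2° lon, +6·1° lat → SW at lon 78°, lat -4°.
Cell spans 2° lon × 1° lat. NE corner is SW corner plus one full cell.
latitude -3.000, longitude 80.000.

-3.000, 80.000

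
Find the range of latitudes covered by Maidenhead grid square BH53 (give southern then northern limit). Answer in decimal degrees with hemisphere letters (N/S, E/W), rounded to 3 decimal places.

Field B=1, H=7: +1·20° lon, +7·10° lat → SW at lon -160°, lat -20°.
Square 5, 3: +5·2° lon, +3·1° lat → SW at lon -150°, lat -17°.
Cell spans 2° lon × 1° lat.
south 17.000° S, north 16.000° S.

17.000° S, 16.000° S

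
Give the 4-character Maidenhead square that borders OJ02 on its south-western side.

Longitude square 0; −1 → -1, wraps to 9, carry into field.
Longitude field O = 14; −1 → 13 = N.
Latitude square 2; −1 → 1.

NJ91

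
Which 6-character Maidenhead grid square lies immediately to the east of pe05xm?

PE15am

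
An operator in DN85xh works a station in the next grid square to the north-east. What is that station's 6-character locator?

DN95ai

Longitude subsquare x = 23; +1 → 24, wraps to 0 = a, carry into square.
Longitude square 8; +1 → 9.
Latitude subsquare h = 7; +1 → 8 = i.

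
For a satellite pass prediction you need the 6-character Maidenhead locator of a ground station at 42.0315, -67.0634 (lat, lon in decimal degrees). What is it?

FN62la

Offset from 180°W / 90°S: lon 112.9366°, lat 132.0315°.
Field: lon ⌊112.9366/20⌋ = 5 → F; lat ⌊132.0315/10⌋ = 13 → N.
Square: lon ⌊12.9366/2⌋ = 6; lat ⌊2.0315/1⌋ = 2.
Subsquare: lon ⌊0.9366/0.0833333⌋ = 11 → l; lat ⌊0.0315/0.0416667⌋ = 0 → a.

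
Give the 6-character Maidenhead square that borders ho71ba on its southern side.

Latitude subsquare a = 0; −1 → -1, wraps to 23 = x, carry into square.
Latitude square 1; −1 → 0.
The longitude characters are unchanged.

HO70bx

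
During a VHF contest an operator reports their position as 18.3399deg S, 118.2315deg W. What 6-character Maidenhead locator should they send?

Shift to the Maidenhead origin (180°W, 90°S): lon 61.7685, lat 71.6601.
Field: 61.7685/20 → 3 → D, 71.6601/10 → 7 → H; chars DH.
Square: 1.7685/2 → 0, 1.6601/1 → 1; chars 01.
Subsquare: 1.7685/0.0833333 → 21 → v, 0.6601/0.0416667 → 15 → p; chars vp.

DH01vp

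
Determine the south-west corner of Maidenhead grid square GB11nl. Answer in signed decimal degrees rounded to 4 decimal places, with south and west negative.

-78.5417, -56.9167

Field G=6, B=1: +6·20° lon, +1·10° lat → SW at lon -60°, lat -80°.
Square 1, 1: +1·2° lon, +1·1° lat → SW at lon -58°, lat -79°.
Subsquare n=13, l=11: +13·0.0833333° lon, +11·0.0416667° lat → SW at lon -56.9167°, lat -78.5417°.
latitude -78.5417, longitude -56.9167.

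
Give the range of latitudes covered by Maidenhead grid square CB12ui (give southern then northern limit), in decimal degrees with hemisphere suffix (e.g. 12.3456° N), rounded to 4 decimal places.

Field C=2, B=1: +2·20° lon, +1·10° lat → SW at lon -140°, lat -80°.
Square 1, 2: +1·2° lon, +2·1° lat → SW at lon -138°, lat -78°.
Subsquare u=20, i=8: +20·0.0833333° lon, +8·0.0416667° lat → SW at lon -136.333°, lat -77.6667°.
Cell spans 0.0833333° lon × 0.0416667° lat.
south 77.6667° S, north 77.6250° S.

77.6667° S, 77.6250° S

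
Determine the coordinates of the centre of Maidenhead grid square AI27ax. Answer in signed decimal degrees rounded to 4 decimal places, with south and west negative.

Field A=0, I=8: +0·20° lon, +8·10° lat → SW at lon -180°, lat -10°.
Square 2, 7: +2·2° lon, +7·1° lat → SW at lon -176°, lat -3°.
Subsquare a=0, x=23: +0·0.0833333° lon, +23·0.0416667° lat → SW at lon -176°, lat -2.04167°.
Cell spans 0.0833333° lon × 0.0416667° lat. Centre is SW corner plus half of each.
latitude -2.0208, longitude -175.9583.

-2.0208, -175.9583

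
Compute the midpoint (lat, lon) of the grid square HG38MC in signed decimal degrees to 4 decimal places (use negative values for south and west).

Field H=7, G=6: +7·20° lon, +6·10° lat → SW at lon -40°, lat -30°.
Square 3, 8: +3·2° lon, +8·1° lat → SW at lon -34°, lat -22°.
Subsquare m=12, c=2: +12·0.0833333° lon, +2·0.0416667° lat → SW at lon -33°, lat -21.9167°.
Cell spans 0.0833333° lon × 0.0416667° lat. Centre is SW corner plus half of each.
latitude -21.8958, longitude -32.9583.

-21.8958, -32.9583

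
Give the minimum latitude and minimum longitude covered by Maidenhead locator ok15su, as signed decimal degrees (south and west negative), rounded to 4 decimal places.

Field O=14, K=10: +14·20° lon, +10·10° lat → SW at lon 100°, lat 10°.
Square 1, 5: +1·2° lon, +5·1° lat → SW at lon 102°, lat 15°.
Subsquare s=18, u=20: +18·0.0833333° lon, +20·0.0416667° lat → SW at lon 103.5°, lat 15.8333°.
latitude 15.8333, longitude 103.5000.

15.8333, 103.5000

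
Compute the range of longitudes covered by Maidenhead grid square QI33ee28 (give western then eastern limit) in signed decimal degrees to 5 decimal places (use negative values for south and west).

146.35000, 146.35833

Field Q=16, I=8: +16·20° lon, +8·10° lat → SW at lon 140°, lat -10°.
Square 3, 3: +3·2° lon, +3·1° lat → SW at lon 146°, lat -7°.
Subsquare e=4, e=4: +4·0.0833333° lon, +4·0.0416667° lat → SW at lon 146.333°, lat -6.83333°.
Extended square 2, 8: +2·0.00833333° lon, +8·0.00416667° lat → SW at lon 146.35°, lat -6.8°.
Cell spans 0.00833333° lon × 0.00416667° lat.
west 146.35000, east 146.35833.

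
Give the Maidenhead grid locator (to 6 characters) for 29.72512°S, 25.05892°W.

HG70lg

Offset from 180°W / 90°S: lon 154.9411°, lat 60.2749°.
Field: lon ⌊154.9411/20⌋ = 7 → H; lat ⌊60.2749/10⌋ = 6 → G.
Square: lon ⌊14.9411/2⌋ = 7; lat ⌊0.2749/1⌋ = 0.
Subsquare: lon ⌊0.9411/0.0833333⌋ = 11 → l; lat ⌊0.2749/0.0416667⌋ = 6 → g.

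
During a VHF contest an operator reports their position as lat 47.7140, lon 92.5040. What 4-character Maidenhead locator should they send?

NN67

Shift to the Maidenhead origin (180°W, 90°S): lon 272.50, lat 137.71.
Field (20°×10°, letters A–R): lon ⌊272.50/20⌋ = 13 → N; lat ⌊137.71/10⌋ = 13 → N.
Square (2°×1°, digits 0–9): lon ⌊12.50/2⌋ = 6; lat ⌊7.71/1⌋ = 7.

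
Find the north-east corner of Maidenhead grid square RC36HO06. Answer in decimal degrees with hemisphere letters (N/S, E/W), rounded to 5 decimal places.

63.38750° S, 166.59167° E

Field R=17, C=2: +17·20° lon, +2·10° lat → SW at lon 160°, lat -70°.
Square 3, 6: +3·2° lon, +6·1° lat → SW at lon 166°, lat -64°.
Subsquare h=7, o=14: +7·0.0833333° lon, +14·0.0416667° lat → SW at lon 166.583°, lat -63.4167°.
Extended square 0, 6: +0·0.00833333° lon, +6·0.00416667° lat → SW at lon 166.583°, lat -63.3917°.
Cell spans 0.00833333° lon × 0.00416667° lat. NE corner is SW corner plus one full cell.
latitude 63.38750° S, longitude 166.59167° E.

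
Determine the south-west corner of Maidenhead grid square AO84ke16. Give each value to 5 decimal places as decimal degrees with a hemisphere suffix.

54.19167° N, 163.15833° W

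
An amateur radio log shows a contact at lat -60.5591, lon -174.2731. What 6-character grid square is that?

AC29uk

Offset from 180°W / 90°S: lon 5.7269°, lat 29.4409°.
Field (20°×10°, letters A–R): 5.7269/20 → 0 → A, 29.4409/10 → 2 → C; chars AC.
Square (2°×1°, digits 0–9): 5.7269/2 → 2, 9.4409/1 → 9; chars 29.
Subsquare (5′×2.5′, letters a–x): 1.7269/0.0833333 → 20 → u, 0.4409/0.0416667 → 10 → k; chars uk.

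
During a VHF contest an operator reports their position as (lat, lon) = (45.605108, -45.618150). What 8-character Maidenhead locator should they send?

GN75eo55

Shift to the Maidenhead origin (180°W, 90°S): lon 134.38185, lat 135.60511.
Field: 134.38185/20 → 6 → G, 135.60511/10 → 13 → N; chars GN.
Square: 14.38185/2 → 7, 5.60511/1 → 5; chars 75.
Subsquare: 0.38185/0.0833333 → 4 → e, 0.60511/0.0416667 → 14 → o; chars eo.
Extended square: 0.04852/0.00833333 → 5, 0.02177/0.00416667 → 5; chars 55.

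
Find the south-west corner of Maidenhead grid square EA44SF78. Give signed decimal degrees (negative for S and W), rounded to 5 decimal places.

Field E=4, A=0: +4·20° lon, +0·10° lat → SW at lon -100°, lat -90°.
Square 4, 4: +4·2° lon, +4·1° lat → SW at lon -92°, lat -86°.
Subsquare s=18, f=5: +18·0.0833333° lon, +5·0.0416667° lat → SW at lon -90.5°, lat -85.7917°.
Extended square 7, 8: +7·0.00833333° lon, +8·0.00416667° lat → SW at lon -90.4417°, lat -85.7583°.
latitude -85.75833, longitude -90.44167.

-85.75833, -90.44167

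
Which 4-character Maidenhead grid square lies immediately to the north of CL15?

Latitude square 5; +1 → 6.
The longitude characters are unchanged.

CL16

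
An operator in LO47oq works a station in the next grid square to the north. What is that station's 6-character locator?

LO47or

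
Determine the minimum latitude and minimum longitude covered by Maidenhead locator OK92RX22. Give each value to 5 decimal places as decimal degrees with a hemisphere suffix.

12.96667° N, 119.43333° E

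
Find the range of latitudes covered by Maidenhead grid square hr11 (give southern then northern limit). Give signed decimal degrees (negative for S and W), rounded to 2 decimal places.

Field H=7, R=17: +7·20° lon, +17·10° lat → SW at lon -40°, lat 80°.
Square 1, 1: +1·2° lon, +1·1° lat → SW at lon -38°, lat 81°.
Cell spans 2° lon × 1° lat.
south 81.00, north 82.00.

81.00, 82.00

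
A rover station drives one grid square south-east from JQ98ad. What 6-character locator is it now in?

Longitude subsquare a = 0; +1 → 1 = b.
Latitude subsquare d = 3; −1 → 2 = c.

JQ98bc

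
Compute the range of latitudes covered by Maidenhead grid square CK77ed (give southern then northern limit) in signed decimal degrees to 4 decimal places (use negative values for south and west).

17.1250, 17.1667

Field C=2, K=10: +2·20° lon, +10·10° lat → SW at lon -140°, lat 10°.
Square 7, 7: +7·2° lon, +7·1° lat → SW at lon -126°, lat 17°.
Subsquare e=4, d=3: +4·0.0833333° lon, +3·0.0416667° lat → SW at lon -125.667°, lat 17.125°.
Cell spans 0.0833333° lon × 0.0416667° lat.
south 17.1250, north 17.1667.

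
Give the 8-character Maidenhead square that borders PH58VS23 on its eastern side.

Longitude extended square 2; +1 → 3.
The latitude characters are unchanged.

PH58vs33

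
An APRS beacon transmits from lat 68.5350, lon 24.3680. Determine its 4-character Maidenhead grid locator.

Offset from 180°W / 90°S: lon 204.37°, lat 158.53°.
Field: 204.37/20 → 10 → K, 158.53/10 → 15 → P; chars KP.
Square: 4.37/2 → 2, 8.53/1 → 8; chars 28.

KP28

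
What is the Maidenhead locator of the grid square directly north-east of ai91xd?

Longitude subsquare x = 23; +1 → 24, wraps to 0 = a, carry into square.
Longitude square 9; +1 → 10, wraps to 0, carry into field.
Longitude field A = 0; +1 → 1 = B.
Latitude subsquare d = 3; +1 → 4 = e.

BI01ae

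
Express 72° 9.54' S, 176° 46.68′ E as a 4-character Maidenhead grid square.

Offset from 180°W / 90°S: lon 356.78°, lat 17.84°.
Field: lon ⌊356.78/20⌋ = 17 → R; lat ⌊17.84/10⌋ = 1 → B.
Square: lon ⌊16.78/2⌋ = 8; lat ⌊7.84/1⌋ = 7.

RB87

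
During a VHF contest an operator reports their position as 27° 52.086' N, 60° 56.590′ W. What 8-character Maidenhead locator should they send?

FL97mu68

Add 180° to longitude and 90° to latitude: 119.05683, 117.86810.
Field: 119.05683/20 → 5 → F, 117.86810/10 → 11 → L; chars FL.
Square: 19.05683/2 → 9, 7.86810/1 → 7; chars 97.
Subsquare: 1.05683/0.0833333 → 12 → m, 0.86810/0.0416667 → 20 → u; chars mu.
Extended square: 0.05683/0.00833333 → 6, 0.03477/0.00416667 → 8; chars 68.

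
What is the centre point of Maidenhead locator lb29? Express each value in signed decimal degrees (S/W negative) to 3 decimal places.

Field L=11, B=1: +11·20° lon, +1·10° lat → SW at lon 40°, lat -80°.
Square 2, 9: +2·2° lon, +9·1° lat → SW at lon 44°, lat -71°.
Cell spans 2° lon × 1° lat. Centre is SW corner plus half of each.
latitude -70.500, longitude 45.000.

-70.500, 45.000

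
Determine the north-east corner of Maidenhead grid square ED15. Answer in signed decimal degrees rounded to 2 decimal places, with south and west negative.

Field E=4, D=3: +4·20° lon, +3·10° lat → SW at lon -100°, lat -60°.
Square 1, 5: +1·2° lon, +5·1° lat → SW at lon -98°, lat -55°.
Cell spans 2° lon × 1° lat. NE corner is SW corner plus one full cell.
latitude -54.00, longitude -96.00.

-54.00, -96.00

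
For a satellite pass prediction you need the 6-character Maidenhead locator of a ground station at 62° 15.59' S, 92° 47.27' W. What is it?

Shift to the Maidenhead origin (180°W, 90°S): lon 87.2122, lat 27.7402.
Field: 87.2122/20 → 4 → E, 27.7402/10 → 2 → C; chars EC.
Square: 7.2122/2 → 3, 7.7402/1 → 7; chars 37.
Subsquare: 1.2122/0.0833333 → 14 → o, 0.7402/0.0416667 → 17 → r; chars or.

EC37or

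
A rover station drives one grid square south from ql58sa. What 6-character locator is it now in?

QL57sx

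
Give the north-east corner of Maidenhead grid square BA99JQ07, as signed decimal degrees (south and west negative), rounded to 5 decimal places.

Field B=1, A=0: +1·20° lon, +0·10° lat → SW at lon -160°, lat -90°.
Square 9, 9: +9·2° lon, +9·1° lat → SW at lon -142°, lat -81°.
Subsquare j=9, q=16: +9·0.0833333° lon, +16·0.0416667° lat → SW at lon -141.25°, lat -80.3333°.
Extended square 0, 7: +0·0.00833333° lon, +7·0.00416667° lat → SW at lon -141.25°, lat -80.3042°.
Cell spans 0.00833333° lon × 0.00416667° lat. NE corner is SW corner plus one full cell.
latitude -80.30000, longitude -141.24167.

-80.30000, -141.24167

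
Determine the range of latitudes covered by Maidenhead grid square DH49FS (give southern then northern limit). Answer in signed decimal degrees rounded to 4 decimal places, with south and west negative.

Field D=3, H=7: +3·20° lon, +7·10° lat → SW at lon -120°, lat -20°.
Square 4, 9: +4·2° lon, +9·1° lat → SW at lon -112°, lat -11°.
Subsquare f=5, s=18: +5·0.0833333° lon, +18·0.0416667° lat → SW at lon -111.583°, lat -10.25°.
Cell spans 0.0833333° lon × 0.0416667° lat.
south -10.2500, north -10.2083.

-10.2500, -10.2083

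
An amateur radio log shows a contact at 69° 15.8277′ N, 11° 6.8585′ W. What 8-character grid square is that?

Offset from 180°W / 90°S: lon 168.88569°, lat 159.26380°.
Field (20°×10°, letters A–R): 168.88569/20 → 8 → I, 159.26380/10 → 15 → P; chars IP.
Square (2°×1°, digits 0–9): 8.88569/2 → 4, 9.26380/1 → 9; chars 49.
Subsquare (5′×2.5′, letters a–x): 0.88569/0.0833333 → 10 → k, 0.26380/0.0416667 → 6 → g; chars kg.
Extended square (30″×15″, digits 0–9): 0.05236/0.00833333 → 6, 0.01380/0.00416667 → 3; chars 63.

IP49kg63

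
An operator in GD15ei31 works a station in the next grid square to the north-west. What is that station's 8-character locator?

GD15ei22

Longitude extended square 3; −1 → 2.
Latitude extended square 1; +1 → 2.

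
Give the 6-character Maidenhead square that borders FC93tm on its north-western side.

Longitude subsquare t = 19; −1 → 18 = s.
Latitude subsquare m = 12; +1 → 13 = n.

FC93sn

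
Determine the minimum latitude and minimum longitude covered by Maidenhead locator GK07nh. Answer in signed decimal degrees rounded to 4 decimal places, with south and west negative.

17.2917, -58.9167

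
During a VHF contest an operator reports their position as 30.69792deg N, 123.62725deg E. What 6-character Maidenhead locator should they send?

PM10tq

Offset from 180°W / 90°S: lon 303.6273°, lat 120.6979°.
Field (20°×10°, letters A–R): 303.6273/20 → 15 → P, 120.6979/10 → 12 → M; chars PM.
Square (2°×1°, digits 0–9): 3.6273/2 → 1, 0.6979/1 → 0; chars 10.
Subsquare (5′×2.5′, letters a–x): 1.6273/0.0833333 → 19 → t, 0.6979/0.0416667 → 16 → q; chars tq.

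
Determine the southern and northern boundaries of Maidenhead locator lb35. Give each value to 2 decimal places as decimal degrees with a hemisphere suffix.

Field L=11, B=1: +11·20° lon, +1·10° lat → SW at lon 40°, lat -80°.
Square 3, 5: +3·2° lon, +5·1° lat → SW at lon 46°, lat -75°.
Cell spans 2° lon × 1° lat.
south 75.00° S, north 74.00° S.

75.00° S, 74.00° S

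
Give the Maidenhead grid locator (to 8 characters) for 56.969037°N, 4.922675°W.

IO76mx92

Add 180° to longitude and 90° to latitude: 175.07733, 146.96904.
Field: lon ⌊175.07733/20⌋ = 8 → I; lat ⌊146.96904/10⌋ = 14 → O.
Square: lon ⌊15.07733/2⌋ = 7; lat ⌊6.96904/1⌋ = 6.
Subsquare: lon ⌊1.07733/0.0833333⌋ = 12 → m; lat ⌊0.96904/0.0416667⌋ = 23 → x.
Extended square: lon ⌊0.07733/0.00833333⌋ = 9; lat ⌊0.01070/0.00416667⌋ = 2.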